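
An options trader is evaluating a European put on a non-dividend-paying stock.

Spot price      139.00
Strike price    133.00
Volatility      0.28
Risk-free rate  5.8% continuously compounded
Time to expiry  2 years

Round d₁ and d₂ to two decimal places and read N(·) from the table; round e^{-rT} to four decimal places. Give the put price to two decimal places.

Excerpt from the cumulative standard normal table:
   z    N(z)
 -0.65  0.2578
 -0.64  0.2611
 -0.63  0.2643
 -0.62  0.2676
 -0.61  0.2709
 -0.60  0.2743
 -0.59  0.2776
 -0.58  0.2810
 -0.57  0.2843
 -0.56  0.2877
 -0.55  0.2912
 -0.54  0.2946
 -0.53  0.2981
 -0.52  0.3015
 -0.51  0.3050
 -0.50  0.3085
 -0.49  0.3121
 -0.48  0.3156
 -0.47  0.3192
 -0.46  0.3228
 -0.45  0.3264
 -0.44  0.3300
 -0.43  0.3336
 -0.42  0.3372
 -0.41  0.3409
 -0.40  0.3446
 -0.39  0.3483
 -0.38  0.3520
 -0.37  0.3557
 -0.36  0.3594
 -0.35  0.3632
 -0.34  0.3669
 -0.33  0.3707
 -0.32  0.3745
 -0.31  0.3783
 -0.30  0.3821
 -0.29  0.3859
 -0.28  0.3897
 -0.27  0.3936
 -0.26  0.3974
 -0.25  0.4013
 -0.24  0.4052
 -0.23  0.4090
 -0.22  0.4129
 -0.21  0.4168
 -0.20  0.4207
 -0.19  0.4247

σ√T = 0.28·√2 = 0.3960
d₁ = [ln(139/133) + (0.058 + 0.28²/2)·2] / 0.3960 = [0.0441 + 0.1944] / 0.3960 = 0.6024 → 0.60
d₂ = d₁ − σ√T = 0.6024 − 0.3960 = 0.2064 → 0.21
exp(−rT) = exp(−0.058·2) = 0.8905
N(−d₂) = N(-0.21) = 0.4168;  N(−d₁) = N(-0.60) = 0.2743
P = 133·0.8905·0.4168 − 139·0.2743 = 49.3643 − 38.1277 = 11.2366

11.24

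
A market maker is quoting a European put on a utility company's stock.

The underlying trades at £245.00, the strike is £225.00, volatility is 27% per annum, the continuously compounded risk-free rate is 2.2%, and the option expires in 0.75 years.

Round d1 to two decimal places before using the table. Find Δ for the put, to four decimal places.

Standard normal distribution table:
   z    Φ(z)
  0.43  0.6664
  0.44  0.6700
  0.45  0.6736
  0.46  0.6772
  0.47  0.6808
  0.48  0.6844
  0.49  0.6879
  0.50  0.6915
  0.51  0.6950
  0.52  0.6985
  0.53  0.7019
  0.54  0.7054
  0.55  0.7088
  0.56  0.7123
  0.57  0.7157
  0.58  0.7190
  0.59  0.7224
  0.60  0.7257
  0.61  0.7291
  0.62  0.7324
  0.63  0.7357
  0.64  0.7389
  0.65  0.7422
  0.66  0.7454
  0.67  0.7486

-0.2912

σ√T = 0.27·√0.75 = 0.2338
d₁ = [ln(245/225) + (0.022 + 0.27²/2)·0.75] / 0.2338 = [0.0852 + 0.0438] / 0.2338 = 0.5517 which rounds to 0.55
N(d₁) = N(0.55) = 0.7088
Δ_put = N(d₁) − 1 = 0.7088 − 1 = -0.2912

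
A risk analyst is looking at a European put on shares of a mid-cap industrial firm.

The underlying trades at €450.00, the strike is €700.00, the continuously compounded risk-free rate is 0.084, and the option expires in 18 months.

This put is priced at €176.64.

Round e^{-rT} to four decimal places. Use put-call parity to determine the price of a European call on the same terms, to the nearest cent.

€9.52

e^(−rT) = e^(−0.084·1.5) = 0.8816
Put-call parity: C − P = S − K·e^(−rT) = 450 − 700·0.8816 = 450 − 617.1200 = -167.1200
C = P + (C − P) = 176.64 + (-167.1200) = 9.5200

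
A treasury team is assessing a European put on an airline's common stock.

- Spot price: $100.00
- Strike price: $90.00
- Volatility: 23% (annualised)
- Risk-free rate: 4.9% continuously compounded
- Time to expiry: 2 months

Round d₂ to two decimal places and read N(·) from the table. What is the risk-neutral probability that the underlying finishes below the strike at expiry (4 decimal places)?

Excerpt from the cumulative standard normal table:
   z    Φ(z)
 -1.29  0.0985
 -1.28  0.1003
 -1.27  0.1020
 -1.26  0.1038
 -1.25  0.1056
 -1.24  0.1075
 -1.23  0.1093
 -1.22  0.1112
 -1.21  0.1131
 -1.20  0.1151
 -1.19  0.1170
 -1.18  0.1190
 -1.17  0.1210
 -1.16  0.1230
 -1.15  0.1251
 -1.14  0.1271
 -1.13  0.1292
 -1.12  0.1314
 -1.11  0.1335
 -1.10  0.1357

T = 0.1667;  σ√T = 0.0939
ln(S/K) + (r + σ²/2)T = ln(100/90) + (0.049 + 0.23²/2)·0.1667 = 0.1054 + 0.0126 = 0.1179
d₁ = 0.1179 / 0.0939 = 1.2560 ≈ 1.26
d₂ = d₁ − σ√T = 1.2560 − 0.0939 = 1.1621 ≈ 1.16
Pr(exercise) under Q = N(−d₂) = N(-1.16) = 0.1230

0.1230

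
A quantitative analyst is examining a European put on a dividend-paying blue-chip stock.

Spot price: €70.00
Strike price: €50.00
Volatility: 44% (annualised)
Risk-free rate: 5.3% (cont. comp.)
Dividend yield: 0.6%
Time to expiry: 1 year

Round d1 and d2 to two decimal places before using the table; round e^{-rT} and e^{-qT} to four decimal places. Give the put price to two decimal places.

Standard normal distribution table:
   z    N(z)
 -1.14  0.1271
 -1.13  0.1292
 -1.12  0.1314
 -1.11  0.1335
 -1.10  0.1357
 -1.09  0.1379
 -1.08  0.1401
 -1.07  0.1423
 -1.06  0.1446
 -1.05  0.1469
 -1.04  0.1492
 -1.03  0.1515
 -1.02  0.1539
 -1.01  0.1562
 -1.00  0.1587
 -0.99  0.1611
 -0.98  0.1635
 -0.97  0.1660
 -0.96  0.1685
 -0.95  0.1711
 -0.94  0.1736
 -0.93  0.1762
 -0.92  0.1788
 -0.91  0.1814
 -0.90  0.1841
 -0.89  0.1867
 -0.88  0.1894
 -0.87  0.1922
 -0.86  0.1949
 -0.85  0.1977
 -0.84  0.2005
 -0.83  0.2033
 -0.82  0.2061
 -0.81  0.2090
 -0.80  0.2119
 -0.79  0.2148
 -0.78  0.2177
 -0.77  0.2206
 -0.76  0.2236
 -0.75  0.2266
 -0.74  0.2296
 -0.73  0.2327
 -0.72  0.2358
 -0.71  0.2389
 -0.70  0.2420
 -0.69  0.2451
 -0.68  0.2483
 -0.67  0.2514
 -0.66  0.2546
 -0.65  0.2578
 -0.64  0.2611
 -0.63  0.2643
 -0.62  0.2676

σ√T = 0.44·√1 = 0.4400
d₁ = [ln(70/50) + (0.053 − 0.006 + 0.44²/2)·1] / 0.4400 = [0.3365 + 0.1438] / 0.4400 = 1.0915 ⇒ 1.09
d₂ = d₁ − σ√T = 1.0915 − 0.4400 = 0.6515 ⇒ 0.65
e^(−qT) = e^(−0.006·1) = 0.9940;  e^(−rT) = e^(−0.053·1) = 0.9484
P = 50·0.9484·N(-0.65) − 70·0.9940·N(-1.09) = 50·0.9484·0.2578 − 70·0.9940·0.1379 = 12.2249 − 9.5951 = 2.6298

€2.63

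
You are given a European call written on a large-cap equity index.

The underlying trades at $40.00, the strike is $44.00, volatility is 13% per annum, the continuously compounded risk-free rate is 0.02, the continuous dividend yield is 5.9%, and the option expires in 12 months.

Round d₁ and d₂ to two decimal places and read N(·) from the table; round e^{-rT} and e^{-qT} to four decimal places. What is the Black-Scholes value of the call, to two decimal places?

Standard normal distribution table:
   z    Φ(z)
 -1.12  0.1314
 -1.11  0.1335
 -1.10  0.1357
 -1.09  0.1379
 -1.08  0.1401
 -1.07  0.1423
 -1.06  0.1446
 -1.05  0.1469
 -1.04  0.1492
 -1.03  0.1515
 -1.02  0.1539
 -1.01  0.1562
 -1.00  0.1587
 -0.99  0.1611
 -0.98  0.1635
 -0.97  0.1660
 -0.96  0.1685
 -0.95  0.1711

σ√T = 0.13·√1 = 0.1300
d₁ = [ln(40/44) + (0.02 − 0.059 + 0.13²/2)·1] / 0.1300 = [-0.0953 − 0.0305] / 0.1300 = -0.9682 ≈ -0.97
d₂ = d₁ − σ√T = -0.9682 − 0.1300 = -1.0982 ≈ -1.10
exp(−qT) = exp(−0.059·1) = 0.9427;  exp(−rT) = exp(−0.02·1) = 0.9802
N(d₁) = N(-0.97) = 0.1660;  N(d₂) = N(-1.10) = 0.1357
C = 40·0.9427·0.1660 − 44·0.9802·0.1357 = 6.2595 − 5.8526 = 0.4069

$0.41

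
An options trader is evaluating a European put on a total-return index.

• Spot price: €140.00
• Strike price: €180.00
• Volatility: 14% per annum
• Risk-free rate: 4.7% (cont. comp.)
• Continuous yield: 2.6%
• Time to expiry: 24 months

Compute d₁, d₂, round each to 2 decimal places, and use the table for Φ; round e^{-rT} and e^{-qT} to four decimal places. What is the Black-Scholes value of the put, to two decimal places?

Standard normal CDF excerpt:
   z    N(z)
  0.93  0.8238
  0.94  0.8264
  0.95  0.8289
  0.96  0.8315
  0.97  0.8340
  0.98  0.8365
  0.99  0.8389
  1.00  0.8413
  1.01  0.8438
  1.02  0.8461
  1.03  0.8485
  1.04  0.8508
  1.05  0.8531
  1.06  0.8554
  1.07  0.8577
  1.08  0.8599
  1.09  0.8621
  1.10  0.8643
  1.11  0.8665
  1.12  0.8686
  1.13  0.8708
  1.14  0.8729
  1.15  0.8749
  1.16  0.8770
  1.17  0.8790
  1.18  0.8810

T = 2;  σ√T = 0.1980
d₁ = [ln(140/180) + (0.047 − 0.026 + ½·0.14²)·2] / (σ√T) = (-0.2513 + 0.0616) / 0.1980 = -0.9582 which rounds to -0.96
d₂ = -0.9582 − 0.1980 = -1.1562 which rounds to -1.16
e^(−qT) = e^(−0.026·2) = 0.9493;  e^(−rT) = e^(−0.047·2) = 0.9103
P = 180·0.9103·N(1.16) − 140·0.9493·N(0.96) = 180·0.9103·0.8770 − 140·0.9493·0.8315 = 143.7000 − 110.5080 = 33.1919

€33.19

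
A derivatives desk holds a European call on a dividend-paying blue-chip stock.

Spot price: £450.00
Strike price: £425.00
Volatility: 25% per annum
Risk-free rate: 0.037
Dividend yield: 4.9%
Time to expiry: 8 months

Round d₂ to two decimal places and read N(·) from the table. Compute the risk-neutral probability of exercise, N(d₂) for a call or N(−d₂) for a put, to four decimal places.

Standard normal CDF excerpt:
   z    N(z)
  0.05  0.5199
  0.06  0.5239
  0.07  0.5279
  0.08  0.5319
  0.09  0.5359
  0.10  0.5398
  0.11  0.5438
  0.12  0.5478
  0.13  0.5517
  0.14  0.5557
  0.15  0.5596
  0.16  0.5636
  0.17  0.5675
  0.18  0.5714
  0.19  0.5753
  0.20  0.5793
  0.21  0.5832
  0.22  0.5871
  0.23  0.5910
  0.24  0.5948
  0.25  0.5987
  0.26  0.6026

0.5557

σ√T = 0.25 × 0.8165 = 0.2041
d₁ = [ln(450/425) + (0.037 − 0.049 + 0.25²/2)·0.6667] / 0.2041 = [0.0572 + 0.0128] / 0.2041 = 0.3429 ⇒ 0.34
d₂ = d₁ − σ√T = 0.3429 − 0.2041 = 0.1388 ⇒ 0.14
Risk-neutral Pr[S_T > K] = N(d₂) = N(0.14) = 0.5557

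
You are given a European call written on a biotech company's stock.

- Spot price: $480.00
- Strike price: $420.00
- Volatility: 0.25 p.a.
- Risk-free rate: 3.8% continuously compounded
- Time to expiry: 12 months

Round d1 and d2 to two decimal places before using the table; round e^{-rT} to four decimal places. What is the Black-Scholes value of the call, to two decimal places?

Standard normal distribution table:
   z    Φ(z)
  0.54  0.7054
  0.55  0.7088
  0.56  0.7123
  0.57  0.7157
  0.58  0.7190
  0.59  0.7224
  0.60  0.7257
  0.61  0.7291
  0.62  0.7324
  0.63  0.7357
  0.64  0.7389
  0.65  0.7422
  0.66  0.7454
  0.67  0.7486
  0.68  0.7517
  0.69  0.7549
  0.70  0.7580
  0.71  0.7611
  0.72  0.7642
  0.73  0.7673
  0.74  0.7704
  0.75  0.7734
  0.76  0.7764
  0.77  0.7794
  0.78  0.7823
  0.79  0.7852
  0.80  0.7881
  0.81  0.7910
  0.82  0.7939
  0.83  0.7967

$91.67

σ√T = 0.25 × 1.0000 = 0.2500
d₁ = [ln(480/420) + (0.038 + 0.25²/2)·1] / 0.2500 = [0.1335 + 0.0693] / 0.2500 = 0.8111 which rounds to 0.81
d₂ = d₁ − σ√T = 0.8111 − 0.2500 = 0.5611 which rounds to 0.56
e^(−rT) = e^(−0.038·1) = 0.9627
C = 480·N(0.81) − 420·0.9627·N(0.56) = 480·0.7910 − 420·0.9627·0.7123 = 379.6800 − 288.0071 = 91.6729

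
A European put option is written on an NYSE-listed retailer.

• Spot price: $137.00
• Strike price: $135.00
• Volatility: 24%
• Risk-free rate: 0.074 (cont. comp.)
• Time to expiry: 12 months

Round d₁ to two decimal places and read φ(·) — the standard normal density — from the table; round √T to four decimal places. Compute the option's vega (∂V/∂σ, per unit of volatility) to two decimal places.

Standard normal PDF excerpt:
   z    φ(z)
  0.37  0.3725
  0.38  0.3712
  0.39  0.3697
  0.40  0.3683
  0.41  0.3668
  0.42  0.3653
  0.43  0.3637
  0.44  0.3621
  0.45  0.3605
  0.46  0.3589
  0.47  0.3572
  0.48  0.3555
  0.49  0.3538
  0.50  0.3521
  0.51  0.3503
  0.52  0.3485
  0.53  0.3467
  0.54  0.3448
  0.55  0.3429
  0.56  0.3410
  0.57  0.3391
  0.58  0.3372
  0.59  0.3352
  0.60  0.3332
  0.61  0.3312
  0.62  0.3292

48.47

σ√T = 0.24·√1 = 0.2400
d₁ = [ln(137/135) + (0.074 + 0.24²/2)·1] / 0.2400 = [0.0147 + 0.1028] / 0.2400 = 0.4896 which rounds to 0.49
√T = √1 = 1.0000
φ(d₁) = φ(0.49) = 0.3538
vega = S·φ(d₁)·√T = 137·0.3538·1.0000 = 48.4706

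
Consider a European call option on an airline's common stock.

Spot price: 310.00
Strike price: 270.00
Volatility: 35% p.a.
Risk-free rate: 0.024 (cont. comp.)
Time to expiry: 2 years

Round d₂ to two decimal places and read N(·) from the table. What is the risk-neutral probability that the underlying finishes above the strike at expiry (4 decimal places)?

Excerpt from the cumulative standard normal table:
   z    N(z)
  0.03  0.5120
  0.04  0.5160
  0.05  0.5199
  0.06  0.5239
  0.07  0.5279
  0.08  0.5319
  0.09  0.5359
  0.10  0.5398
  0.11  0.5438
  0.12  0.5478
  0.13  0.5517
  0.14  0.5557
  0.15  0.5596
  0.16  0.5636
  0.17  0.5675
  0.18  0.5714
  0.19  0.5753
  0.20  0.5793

0.5517

σ√T = 0.35·√2 = 0.4950
d₁ = [ln(310/270) + (0.024 + 0.35²/2)·2] / 0.4950 = [0.1382 + 0.1705] / 0.4950 = 0.6236 → 0.62
d₂ = d₁ − σ√T = 0.6236 − 0.4950 = 0.1286 → 0.13
Risk-neutral Pr[S_T > K] = N(d₂) = N(0.13) = 0.5517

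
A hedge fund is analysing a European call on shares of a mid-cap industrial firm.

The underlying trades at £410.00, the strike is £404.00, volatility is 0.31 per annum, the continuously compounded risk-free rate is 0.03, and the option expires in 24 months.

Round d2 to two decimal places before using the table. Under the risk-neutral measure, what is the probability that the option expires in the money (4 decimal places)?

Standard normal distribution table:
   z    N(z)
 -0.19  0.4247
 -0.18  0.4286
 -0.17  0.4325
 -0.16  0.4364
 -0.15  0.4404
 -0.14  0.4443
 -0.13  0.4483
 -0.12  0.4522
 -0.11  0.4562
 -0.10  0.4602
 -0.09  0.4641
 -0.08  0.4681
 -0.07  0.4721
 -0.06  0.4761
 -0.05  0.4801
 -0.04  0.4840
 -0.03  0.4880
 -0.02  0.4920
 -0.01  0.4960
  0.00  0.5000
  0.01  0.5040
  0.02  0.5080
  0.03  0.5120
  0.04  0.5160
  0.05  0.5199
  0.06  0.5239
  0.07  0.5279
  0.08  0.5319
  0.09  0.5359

0.4801

σ√T = 0.31·√2 = 0.4384
d₁ = [ln(410/404) + (0.03 + 0.31²/2)·2] / 0.4384 = [0.0147 + 0.1561] / 0.4384 = 0.3897 which rounds to 0.39
d₂ = d₁ − σ√T = 0.3897 − 0.4384 = -0.0487 which rounds to -0.05
Pr(exercise) under Q = N(d₂) = 0.4801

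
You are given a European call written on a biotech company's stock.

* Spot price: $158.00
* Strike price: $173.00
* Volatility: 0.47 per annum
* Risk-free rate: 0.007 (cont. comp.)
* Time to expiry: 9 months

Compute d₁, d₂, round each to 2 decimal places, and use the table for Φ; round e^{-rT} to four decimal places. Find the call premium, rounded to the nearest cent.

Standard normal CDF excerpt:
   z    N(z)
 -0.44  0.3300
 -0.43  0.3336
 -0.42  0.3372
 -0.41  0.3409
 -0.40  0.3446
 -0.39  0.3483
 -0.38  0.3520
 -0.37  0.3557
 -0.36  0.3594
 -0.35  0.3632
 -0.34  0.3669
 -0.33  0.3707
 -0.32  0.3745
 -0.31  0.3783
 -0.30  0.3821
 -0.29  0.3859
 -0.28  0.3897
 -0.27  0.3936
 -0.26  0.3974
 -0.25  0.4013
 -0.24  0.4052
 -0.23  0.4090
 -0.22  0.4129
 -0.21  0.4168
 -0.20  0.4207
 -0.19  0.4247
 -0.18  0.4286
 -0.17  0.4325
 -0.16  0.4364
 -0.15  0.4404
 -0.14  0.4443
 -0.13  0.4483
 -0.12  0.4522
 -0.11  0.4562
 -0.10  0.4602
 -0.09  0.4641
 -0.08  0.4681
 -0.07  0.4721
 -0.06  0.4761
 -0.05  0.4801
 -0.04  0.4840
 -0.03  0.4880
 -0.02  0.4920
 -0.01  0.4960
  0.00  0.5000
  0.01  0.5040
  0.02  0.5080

$19.70

T = 0.75;  σ√T = 0.4070
d₁ = [ln(158/173) + (0.007 + ½·0.47²)·0.75] / (σ√T) = (-0.0907 + 0.0881) / 0.4070 = -0.0064 ⇒ -0.01
d₂ = -0.0064 − 0.4070 = -0.4134 ⇒ -0.41
exp(−rT) = exp(−0.007·0.75) = 0.9948
N(d₁) = N(-0.01) = 0.4960;  N(d₂) = N(-0.41) = 0.3409
C = 158·0.4960 − 173·0.9948·0.3409 = 78.3680 − 58.6690 = 19.6990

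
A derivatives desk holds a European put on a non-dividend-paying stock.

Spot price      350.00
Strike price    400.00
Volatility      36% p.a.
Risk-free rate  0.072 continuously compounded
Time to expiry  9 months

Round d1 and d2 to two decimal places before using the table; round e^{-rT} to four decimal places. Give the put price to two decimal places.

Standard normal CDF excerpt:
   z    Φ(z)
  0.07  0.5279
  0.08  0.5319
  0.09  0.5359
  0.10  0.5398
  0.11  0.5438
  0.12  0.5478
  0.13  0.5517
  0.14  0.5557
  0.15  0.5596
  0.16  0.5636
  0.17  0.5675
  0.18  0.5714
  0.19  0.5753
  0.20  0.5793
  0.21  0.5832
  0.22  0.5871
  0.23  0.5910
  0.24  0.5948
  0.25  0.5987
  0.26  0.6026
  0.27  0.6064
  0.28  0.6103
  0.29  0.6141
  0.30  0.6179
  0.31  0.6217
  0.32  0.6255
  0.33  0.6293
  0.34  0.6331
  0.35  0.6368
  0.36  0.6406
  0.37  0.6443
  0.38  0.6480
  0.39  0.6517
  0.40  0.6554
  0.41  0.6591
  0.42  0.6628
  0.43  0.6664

60.84

σ√T = 0.36 × 0.8660 = 0.3118
d₁ = [ln(350/400) + (0.072 + 0.36²/2)·0.75] / 0.3118 = [-0.1335 + 0.1026] / 0.3118 = -0.0992 ⇒ -0.10
d₂ = d₁ − σ√T = -0.0992 − 0.3118 = -0.4110 ⇒ -0.41
e^(−rT) = e^(−0.072·0.75) = 0.9474
P = 400·0.9474·N(0.41) − 350·N(0.10) = 400·0.9474·0.6591 − 350·0.5398 = 249.7725 − 188.9300 = 60.8425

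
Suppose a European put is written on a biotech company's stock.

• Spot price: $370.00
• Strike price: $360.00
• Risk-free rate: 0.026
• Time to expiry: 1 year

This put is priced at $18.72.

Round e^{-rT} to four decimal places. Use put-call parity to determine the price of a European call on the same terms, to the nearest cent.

$37.97

exp(−rT) = exp(−0.026·1) = 0.9743
Put-call parity: C − P = S − K·e^(−rT) = 370 − 360·0.9743 = 370 − 350.7480 = 19.2520
C = P + (C − P) = 18.72 + (19.2520) = 37.9720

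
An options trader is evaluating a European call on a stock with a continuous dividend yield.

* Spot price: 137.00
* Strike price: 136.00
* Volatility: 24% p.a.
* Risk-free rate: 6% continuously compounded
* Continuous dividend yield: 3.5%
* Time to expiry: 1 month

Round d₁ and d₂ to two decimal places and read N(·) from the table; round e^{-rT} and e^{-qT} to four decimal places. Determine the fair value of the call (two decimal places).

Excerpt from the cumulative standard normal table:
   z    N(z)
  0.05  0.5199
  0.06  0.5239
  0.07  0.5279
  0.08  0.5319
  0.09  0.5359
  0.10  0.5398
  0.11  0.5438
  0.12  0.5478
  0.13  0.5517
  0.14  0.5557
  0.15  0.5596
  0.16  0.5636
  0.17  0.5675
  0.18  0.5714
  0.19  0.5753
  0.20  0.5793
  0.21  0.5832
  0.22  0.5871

4.48

σ√T = 0.24·√0.08333 = 0.0693
ln(S/K) + (r − q + σ²/2)T = ln(137/136) + (0.06 − 0.035 + 0.24²/2)·0.08333 = 0.0073 + 0.0045 = 0.0118
d₁ = 0.0118 / 0.0693 = 0.1705 which rounds to 0.17
d₂ = d₁ − σ√T = 0.1705 − 0.0693 = 0.1012 which rounds to 0.10
exp(−qT) = exp(−0.035·0.08333) = 0.9971;  exp(−rT) = exp(−0.06·0.08333) = 0.9950
C = 137·0.9971·N(0.17) − 136·0.9950·N(0.10) = 137·0.9971·0.5675 − 136·0.9950·0.5398 = 77.5220 − 73.0457 = 4.4763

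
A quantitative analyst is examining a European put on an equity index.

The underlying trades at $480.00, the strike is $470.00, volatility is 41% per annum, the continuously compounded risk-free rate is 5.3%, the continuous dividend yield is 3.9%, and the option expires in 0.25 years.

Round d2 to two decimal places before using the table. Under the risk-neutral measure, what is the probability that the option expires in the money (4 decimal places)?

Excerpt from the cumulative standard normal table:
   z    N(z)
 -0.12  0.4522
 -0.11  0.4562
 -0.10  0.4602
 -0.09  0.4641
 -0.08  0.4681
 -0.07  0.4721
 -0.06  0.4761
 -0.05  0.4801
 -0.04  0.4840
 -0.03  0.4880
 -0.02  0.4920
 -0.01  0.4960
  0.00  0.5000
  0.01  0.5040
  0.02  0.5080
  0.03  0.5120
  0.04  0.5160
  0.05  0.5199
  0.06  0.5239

T = 0.25;  σ√T = 0.2050
d₁ = [ln(480/470) + (0.053 − 0.039 + 0.41²/2)·0.25] / 0.2050 = [0.0211 + 0.0245] / 0.2050 = 0.2223 ≈ 0.22
d₂ = d₁ − σ√T = 0.2223 − 0.2050 = 0.0173 ≈ 0.02
Risk-neutral Pr[S_T < K] = N(−d₂) = N(-0.02) = 0.4920

0.4920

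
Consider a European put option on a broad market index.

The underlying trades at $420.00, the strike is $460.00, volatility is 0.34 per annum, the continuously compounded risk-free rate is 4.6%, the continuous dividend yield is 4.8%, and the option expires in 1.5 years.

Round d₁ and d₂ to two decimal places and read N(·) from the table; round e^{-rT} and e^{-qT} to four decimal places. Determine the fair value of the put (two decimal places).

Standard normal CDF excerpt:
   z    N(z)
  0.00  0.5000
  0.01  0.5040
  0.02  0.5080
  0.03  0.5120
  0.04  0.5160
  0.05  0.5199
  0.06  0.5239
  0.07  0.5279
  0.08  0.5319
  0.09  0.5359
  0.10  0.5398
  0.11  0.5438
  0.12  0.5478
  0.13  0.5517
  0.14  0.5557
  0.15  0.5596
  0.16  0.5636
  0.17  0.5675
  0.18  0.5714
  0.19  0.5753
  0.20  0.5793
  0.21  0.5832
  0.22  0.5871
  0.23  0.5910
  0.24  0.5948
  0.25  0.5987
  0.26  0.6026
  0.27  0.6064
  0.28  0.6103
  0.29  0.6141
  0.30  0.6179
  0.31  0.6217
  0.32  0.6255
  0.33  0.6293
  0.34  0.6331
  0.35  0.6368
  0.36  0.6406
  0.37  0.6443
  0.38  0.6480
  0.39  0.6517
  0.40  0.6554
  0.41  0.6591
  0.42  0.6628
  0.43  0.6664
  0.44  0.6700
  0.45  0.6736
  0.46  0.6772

$87.57

σ√T = 0.34 × 1.2247 = 0.4164
d₁ = [ln(420/460) + (0.046 − 0.048 + ½·0.34²)·1.5] / (σ√T) = (-0.0910 + 0.0837) / 0.4164 = -0.0175 ⇒ -0.02
d₂ = -0.0175 − 0.4164 = -0.4339 ⇒ -0.43
e^(−qT) = e^(−0.048·1.5) = 0.9305;  e^(−rT) = e^(−0.046·1.5) = 0.9333
N(−d₂) = N(0.43) = 0.6664;  N(−d₁) = N(0.02) = 0.5080
P = 460·0.9333·0.6664 − 420·0.9305·0.5080 = 286.0975 − 198.5315 = 87.5660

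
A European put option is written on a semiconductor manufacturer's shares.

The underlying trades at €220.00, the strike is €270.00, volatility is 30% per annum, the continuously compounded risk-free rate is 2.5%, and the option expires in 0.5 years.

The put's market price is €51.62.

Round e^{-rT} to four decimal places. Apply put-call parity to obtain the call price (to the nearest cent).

e^(−rT) = e^(−0.025·0.5) = 0.9876
Put-call parity: C − P = S − K·e^(−rT) = 220 − 270·0.9876 = 220 − 266.6520 = -46.6520
C = P + (C − P) = 51.62 + (-46.6520) = 4.9680

€4.97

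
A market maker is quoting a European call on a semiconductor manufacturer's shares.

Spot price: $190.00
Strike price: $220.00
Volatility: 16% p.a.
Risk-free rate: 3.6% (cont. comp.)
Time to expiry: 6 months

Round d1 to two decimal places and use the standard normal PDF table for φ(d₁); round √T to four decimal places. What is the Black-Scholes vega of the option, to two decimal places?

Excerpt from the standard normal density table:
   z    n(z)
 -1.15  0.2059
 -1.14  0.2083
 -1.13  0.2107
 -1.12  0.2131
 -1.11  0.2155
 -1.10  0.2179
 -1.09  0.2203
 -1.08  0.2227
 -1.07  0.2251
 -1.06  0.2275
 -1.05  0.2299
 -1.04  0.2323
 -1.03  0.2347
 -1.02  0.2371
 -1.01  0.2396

29.92

T = 0.5;  σ√T = 0.1131
d₁ = [ln(190/220) + (0.036 + ½·0.16²)·0.5] / (σ√T) = (-0.1466 + 0.0244) / 0.1131 = -1.0801 which rounds to -1.08
√T = √0.5 = 0.7071
φ(d₁) = φ(-1.08) = 0.2227
vega = S·φ(d₁)·√T = 190·0.2227·0.7071 = 29.9195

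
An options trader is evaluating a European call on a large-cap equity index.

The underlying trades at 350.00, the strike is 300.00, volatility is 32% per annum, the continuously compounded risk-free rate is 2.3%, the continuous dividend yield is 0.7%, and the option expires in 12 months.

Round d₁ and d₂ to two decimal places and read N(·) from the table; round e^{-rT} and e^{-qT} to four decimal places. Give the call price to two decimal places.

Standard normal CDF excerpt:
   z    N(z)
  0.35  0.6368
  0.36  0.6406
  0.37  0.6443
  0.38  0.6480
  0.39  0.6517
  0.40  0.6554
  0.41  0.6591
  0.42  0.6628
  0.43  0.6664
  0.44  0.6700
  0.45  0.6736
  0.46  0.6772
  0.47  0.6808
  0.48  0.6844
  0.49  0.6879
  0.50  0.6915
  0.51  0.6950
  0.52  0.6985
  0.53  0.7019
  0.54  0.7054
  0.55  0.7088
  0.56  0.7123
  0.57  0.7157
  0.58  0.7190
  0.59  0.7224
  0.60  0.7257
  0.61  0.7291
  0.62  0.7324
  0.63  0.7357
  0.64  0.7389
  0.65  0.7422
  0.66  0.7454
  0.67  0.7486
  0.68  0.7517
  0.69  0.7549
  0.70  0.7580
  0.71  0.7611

73.46

σ√T = 0.32·√1 = 0.3200
d₁ = [ln(350/300) + (0.023 − 0.007 + 0.32²/2)·1] / 0.3200 = [0.1542 + 0.0672] / 0.3200 = 0.6917 ≈ 0.69
d₂ = d₁ − σ√T = 0.6917 − 0.3200 = 0.3717 ≈ 0.37
exp(−qT) = exp(−0.007·1) = 0.9930;  exp(−rT) = exp(−0.023·1) = 0.9773
N(d₁) = N(0.69) = 0.7549;  N(d₂) = N(0.37) = 0.6443
C = 350·0.9930·0.7549 − 300·0.9773·0.6443 = 262.3655 − 188.9023 = 73.4632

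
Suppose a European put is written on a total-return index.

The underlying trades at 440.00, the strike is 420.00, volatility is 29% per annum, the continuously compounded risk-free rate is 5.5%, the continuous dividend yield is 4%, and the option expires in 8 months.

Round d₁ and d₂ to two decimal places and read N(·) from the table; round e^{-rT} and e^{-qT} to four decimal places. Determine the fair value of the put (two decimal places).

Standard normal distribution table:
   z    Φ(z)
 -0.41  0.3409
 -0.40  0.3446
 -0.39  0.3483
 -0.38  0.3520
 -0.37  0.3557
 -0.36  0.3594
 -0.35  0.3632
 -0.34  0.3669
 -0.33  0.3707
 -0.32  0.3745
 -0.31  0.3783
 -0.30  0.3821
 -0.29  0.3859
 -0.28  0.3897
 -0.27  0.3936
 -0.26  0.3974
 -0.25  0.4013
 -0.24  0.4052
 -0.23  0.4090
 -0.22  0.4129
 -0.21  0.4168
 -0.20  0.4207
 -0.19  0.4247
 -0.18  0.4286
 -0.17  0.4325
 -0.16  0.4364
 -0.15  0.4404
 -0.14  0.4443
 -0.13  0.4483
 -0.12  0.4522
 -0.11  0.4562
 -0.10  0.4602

29.11

T = 0.6667;  σ√T = 0.2368
d₁ = [ln(440/420) + (0.055 − 0.04 + 0.29²/2)·0.6667] / 0.2368 = [0.0465 + 0.0380] / 0.2368 = 0.3571 which rounds to 0.36
d₂ = d₁ − σ√T = 0.3571 − 0.2368 = 0.1203 which rounds to 0.12
exp(−qT) = exp(−0.04·0.6667) = 0.9737;  exp(−rT) = exp(−0.055·0.6667) = 0.9640
N(−d₂) = N(-0.12) = 0.4522;  N(−d₁) = N(-0.36) = 0.3594
P = 420·0.9640·0.4522 − 440·0.9737·0.3594 = 183.0867 − 153.9770 = 29.1097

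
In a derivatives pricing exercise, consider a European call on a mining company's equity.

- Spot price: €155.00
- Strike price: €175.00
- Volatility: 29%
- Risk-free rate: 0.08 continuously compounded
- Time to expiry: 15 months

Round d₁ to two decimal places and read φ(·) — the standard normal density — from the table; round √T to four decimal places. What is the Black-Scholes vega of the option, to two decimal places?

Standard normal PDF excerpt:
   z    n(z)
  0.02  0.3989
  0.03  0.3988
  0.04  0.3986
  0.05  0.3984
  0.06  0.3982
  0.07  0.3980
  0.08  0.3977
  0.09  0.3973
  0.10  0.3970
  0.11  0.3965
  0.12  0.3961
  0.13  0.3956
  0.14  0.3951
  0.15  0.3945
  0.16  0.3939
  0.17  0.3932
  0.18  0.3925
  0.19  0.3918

σ√T = 0.29 × 1.1180 = 0.3242
d₁ = [ln(155/175) + (0.08 + ½·0.29²)·1.25] / (σ√T) = (-0.1214 + 0.1526) / 0.3242 = 0.0962 ⇒ 0.10
√T = √1.25 = 1.1180
φ(d₁) = φ(0.10) = 0.3970
vega = S·φ(d₁)·√T = 155·0.3970·1.1180 = 68.7961
(Vega is the same for a European call and put with the same parameters.)

68.80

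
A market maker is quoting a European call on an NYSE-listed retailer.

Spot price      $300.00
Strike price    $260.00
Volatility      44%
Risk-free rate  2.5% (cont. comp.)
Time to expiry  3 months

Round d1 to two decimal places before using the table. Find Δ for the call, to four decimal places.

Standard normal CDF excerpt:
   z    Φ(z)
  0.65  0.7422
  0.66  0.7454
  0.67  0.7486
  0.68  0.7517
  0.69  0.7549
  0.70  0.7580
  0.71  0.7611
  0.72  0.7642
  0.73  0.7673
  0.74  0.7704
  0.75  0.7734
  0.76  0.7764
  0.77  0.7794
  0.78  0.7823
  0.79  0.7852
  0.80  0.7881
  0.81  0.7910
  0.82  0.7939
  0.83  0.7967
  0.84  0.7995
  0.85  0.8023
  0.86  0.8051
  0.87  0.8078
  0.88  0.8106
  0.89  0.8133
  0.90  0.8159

0.7852

σ√T = 0.44 × 0.5000 = 0.2200
ln(S/K) + (r + σ²/2)T = ln(300/260) + (0.025 + 0.44²/2)·0.25 = 0.1431 + 0.0304 = 0.1736
d₁ = 0.1736 / 0.2200 = 0.7889 ≈ 0.79
N(d₁) = N(0.79) = 0.7852
Δ_call = N(d₁) = 0.7852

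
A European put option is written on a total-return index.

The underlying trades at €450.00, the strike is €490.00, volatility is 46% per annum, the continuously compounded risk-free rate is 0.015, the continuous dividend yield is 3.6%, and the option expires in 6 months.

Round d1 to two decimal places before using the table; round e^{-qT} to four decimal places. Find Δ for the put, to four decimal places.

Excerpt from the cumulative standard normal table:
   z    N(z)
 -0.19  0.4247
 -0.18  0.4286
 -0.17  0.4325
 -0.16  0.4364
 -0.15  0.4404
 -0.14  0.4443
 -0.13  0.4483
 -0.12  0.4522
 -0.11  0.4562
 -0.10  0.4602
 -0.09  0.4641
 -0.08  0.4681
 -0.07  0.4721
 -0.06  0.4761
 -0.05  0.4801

σ√T = 0.46·√0.5 = 0.3253
d₁ = [ln(450/490) + (0.015 − 0.036 + 0.46²/2)·0.5] / 0.3253 = [-0.0852 + 0.0424] / 0.3253 = -0.1315 ≈ -0.13
N(d₁) = N(-0.13) = 0.4483
Δ_put = e^(−qT)·(N(d₁) − 1) = 0.9822·(0.4483 − 1) = -0.5419

-0.5419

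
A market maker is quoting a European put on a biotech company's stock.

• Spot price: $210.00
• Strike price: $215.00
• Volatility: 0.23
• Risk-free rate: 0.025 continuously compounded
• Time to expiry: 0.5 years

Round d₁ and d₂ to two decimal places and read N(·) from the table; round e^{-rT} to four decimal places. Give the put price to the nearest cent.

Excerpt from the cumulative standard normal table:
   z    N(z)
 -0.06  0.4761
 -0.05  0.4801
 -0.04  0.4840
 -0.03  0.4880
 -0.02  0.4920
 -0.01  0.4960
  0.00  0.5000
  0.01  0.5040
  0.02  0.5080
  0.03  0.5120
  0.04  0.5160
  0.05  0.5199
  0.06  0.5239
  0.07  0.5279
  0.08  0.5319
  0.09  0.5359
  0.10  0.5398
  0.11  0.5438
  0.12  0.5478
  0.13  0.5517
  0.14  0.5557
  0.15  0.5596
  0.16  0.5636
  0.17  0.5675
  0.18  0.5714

$14.66

T = 0.5;  σ√T = 0.1626
ln(S/K) + (r + σ²/2)T = ln(210/215) + (0.025 + 0.23²/2)·0.5 = -0.0235 + 0.0257 = 0.0022
d₁ = 0.0022 / 0.1626 = 0.0135 → 0.01
d₂ = d₁ − σ√T = 0.0135 − 0.1626 = -0.1491 → -0.15
e^(−rT) = e^(−0.025·0.5) = 0.9876
P = 215·0.9876·N(0.15) − 210·N(-0.01) = 215·0.9876·0.5596 − 210·0.4960 = 118.8221 − 104.1600 = 14.6621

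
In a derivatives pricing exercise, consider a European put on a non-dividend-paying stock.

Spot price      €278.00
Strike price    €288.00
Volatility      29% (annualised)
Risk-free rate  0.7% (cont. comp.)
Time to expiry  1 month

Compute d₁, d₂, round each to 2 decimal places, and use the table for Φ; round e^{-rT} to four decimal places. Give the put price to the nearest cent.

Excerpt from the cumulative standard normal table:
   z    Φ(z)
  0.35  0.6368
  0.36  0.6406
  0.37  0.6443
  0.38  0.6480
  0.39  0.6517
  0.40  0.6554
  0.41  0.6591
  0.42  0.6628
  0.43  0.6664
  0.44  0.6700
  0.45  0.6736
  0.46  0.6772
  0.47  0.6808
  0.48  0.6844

σ√T = 0.29·√0.08333 = 0.0837
d₁ = [ln(278/288) + (0.007 + 0.29²/2)·0.08333] / 0.0837 = [-0.0353 + 0.0041] / 0.0837 = -0.3733 which rounds to -0.37
d₂ = d₁ − σ√T = -0.3733 − 0.0837 = -0.4570 which rounds to -0.46
exp(−rT) = exp(−0.007·0.08333) = 0.9994
N(−d₂) = N(0.46) = 0.6772;  N(−d₁) = N(0.37) = 0.6443
P = 288·0.9994·0.6772 − 278·0.6443 = 194.9166 − 179.1154 = 15.8012

€15.80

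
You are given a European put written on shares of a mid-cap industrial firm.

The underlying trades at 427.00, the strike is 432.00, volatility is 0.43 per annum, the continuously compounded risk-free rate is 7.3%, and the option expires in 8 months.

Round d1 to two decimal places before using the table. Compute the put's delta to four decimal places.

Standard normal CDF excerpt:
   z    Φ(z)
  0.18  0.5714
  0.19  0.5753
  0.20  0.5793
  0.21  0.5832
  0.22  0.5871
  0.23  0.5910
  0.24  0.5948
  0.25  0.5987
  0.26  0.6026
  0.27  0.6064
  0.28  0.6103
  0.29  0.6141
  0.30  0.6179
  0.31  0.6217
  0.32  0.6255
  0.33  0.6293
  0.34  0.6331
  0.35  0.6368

-0.3897

σ√T = 0.43 × 0.8165 = 0.3511
d₁ = [ln(427/432) + (0.073 + 0.43²/2)·0.6667] / 0.3511 = [-0.0116 + 0.1103] / 0.3511 = 0.2810 which rounds to 0.28
N(d₁) = N(0.28) = 0.6103
Δ_put = N(d₁) − 1 = 0.6103 − 1 = -0.3897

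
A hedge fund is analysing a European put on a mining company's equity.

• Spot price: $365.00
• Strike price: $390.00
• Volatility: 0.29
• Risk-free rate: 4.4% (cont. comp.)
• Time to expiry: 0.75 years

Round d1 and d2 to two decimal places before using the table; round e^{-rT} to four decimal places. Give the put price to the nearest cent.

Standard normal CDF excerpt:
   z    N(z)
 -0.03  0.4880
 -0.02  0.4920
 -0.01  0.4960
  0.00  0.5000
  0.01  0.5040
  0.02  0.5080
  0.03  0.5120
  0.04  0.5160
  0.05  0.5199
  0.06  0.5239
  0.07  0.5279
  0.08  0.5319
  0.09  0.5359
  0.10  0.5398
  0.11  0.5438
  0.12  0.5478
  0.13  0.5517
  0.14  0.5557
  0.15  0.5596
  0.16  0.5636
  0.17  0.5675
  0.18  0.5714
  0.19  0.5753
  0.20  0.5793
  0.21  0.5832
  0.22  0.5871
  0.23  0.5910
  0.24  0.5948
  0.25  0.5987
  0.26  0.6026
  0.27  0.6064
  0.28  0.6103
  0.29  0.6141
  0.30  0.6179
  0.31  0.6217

T = 0.75;  σ√T = 0.2511
d₁ = [ln(365/390) + (0.044 + 0.29²/2)·0.75] / 0.2511 = [-0.0662 + 0.0645] / 0.2511 = -0.0068 ≈ -0.01
d₂ = d₁ − σ√T = -0.0068 − 0.2511 = -0.2580 ≈ -0.26
exp(−rT) = exp(−0.044·0.75) = 0.9675
N(−d₂) = N(0.26) = 0.6026;  N(−d₁) = N(0.01) = 0.5040
P = 390·0.9675·0.6026 − 365·0.5040 = 227.3760 − 183.9600 = 43.4160

$43.42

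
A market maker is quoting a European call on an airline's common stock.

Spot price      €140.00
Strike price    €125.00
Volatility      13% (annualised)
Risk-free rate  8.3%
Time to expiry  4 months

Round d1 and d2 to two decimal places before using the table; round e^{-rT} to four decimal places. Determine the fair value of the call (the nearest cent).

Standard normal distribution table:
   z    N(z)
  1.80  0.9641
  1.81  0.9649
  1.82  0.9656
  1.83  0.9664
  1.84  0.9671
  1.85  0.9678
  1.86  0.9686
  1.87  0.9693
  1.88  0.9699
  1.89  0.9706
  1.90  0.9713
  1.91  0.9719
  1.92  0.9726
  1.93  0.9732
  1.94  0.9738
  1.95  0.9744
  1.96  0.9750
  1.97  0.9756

€18.58

σ√T = 0.13·√0.3333 = 0.0751
ln(S/K) + (r + σ²/2)T = ln(140/125) + (0.083 + 0.13²/2)·0.3333 = 0.1133 + 0.0305 = 0.1438
d₁ = 0.1438 / 0.0751 = 1.9161 ⇒ 1.92
d₂ = d₁ − σ√T = 1.9161 − 0.0751 = 1.8410 ⇒ 1.84
e^(−rT) = e^(−0.083·0.3333) = 0.9727
N(d₁) = N(1.92) = 0.9726;  N(d₂) = N(1.84) = 0.9671
C = 140·0.9726 − 125·0.9727·0.9671 = 136.1640 − 117.5873 = 18.5767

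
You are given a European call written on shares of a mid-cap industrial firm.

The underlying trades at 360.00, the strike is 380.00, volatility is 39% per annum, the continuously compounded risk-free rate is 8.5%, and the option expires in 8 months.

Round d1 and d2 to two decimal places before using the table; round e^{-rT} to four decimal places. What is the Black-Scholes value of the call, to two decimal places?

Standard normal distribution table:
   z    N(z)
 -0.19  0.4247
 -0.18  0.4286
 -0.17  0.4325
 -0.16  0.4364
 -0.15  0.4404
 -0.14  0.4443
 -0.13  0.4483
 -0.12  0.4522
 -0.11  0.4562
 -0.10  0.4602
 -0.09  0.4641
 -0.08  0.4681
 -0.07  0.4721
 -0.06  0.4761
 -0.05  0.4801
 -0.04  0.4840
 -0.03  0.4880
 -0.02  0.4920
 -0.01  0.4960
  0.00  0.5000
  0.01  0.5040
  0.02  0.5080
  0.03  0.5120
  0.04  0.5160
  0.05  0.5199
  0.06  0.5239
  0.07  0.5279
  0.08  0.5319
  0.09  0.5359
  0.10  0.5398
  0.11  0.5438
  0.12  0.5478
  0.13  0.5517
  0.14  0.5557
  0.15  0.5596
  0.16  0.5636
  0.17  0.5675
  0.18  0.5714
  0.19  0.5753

σ√T = 0.39·√0.6667 = 0.3184
ln(S/K) + (r + σ²/2)T = ln(360/380) + (0.085 + 0.39²/2)·0.6667 = -0.0541 + 0.1074 = 0.0533
d₁ = 0.0533 / 0.3184 = 0.1674 → 0.17
d₂ = d₁ − σ√T = 0.1674 − 0.3184 = -0.1511 → -0.15
exp(−rT) = exp(−0.085·0.6667) = 0.9449
N(d₁) = N(0.17) = 0.5675;  N(d₂) = N(-0.15) = 0.4404
C = 360·0.5675 − 380·0.9449·0.4404 = 204.3000 − 158.1309 = 46.1691

46.17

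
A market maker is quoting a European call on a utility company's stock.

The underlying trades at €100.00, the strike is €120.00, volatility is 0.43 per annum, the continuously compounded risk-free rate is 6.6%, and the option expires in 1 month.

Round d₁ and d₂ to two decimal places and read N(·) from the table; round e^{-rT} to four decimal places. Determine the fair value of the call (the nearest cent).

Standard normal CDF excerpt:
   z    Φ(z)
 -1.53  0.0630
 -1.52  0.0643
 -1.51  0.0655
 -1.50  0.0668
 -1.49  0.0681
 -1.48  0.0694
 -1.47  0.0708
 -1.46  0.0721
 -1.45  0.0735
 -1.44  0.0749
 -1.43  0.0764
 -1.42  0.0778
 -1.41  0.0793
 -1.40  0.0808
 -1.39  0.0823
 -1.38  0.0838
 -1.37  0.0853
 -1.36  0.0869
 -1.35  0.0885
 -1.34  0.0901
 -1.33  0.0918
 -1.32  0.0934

€0.56

σ√T = 0.43·√0.08333 = 0.1241
d₁ = [ln(100/120) + (0.066 + ½·0.43²)·0.08333] / (σ√T) = (-0.1823 + 0.0132) / 0.1241 = -1.3624 → -1.36
d₂ = -1.3624 − 0.1241 = -1.4865 → -1.49
exp(−rT) = exp(−0.066·0.08333) = 0.9945
N(d₁) = N(-1.36) = 0.0869;  N(d₂) = N(-1.49) = 0.0681
C = 100·0.0869 − 120·0.9945·0.0681 = 8.6900 − 8.1271 = 0.5629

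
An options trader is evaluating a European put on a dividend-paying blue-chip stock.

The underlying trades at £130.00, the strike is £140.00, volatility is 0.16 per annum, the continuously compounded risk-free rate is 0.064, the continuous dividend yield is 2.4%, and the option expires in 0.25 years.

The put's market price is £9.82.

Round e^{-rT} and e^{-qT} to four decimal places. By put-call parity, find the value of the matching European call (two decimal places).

exp(−qT) = exp(−0.024·0.25) = 0.9940;  exp(−rT) = exp(−0.064·0.25) = 0.9841
Put-call parity: C − P = S·e^(−qT) − K·e^(−rT) = 130·0.9940 − 140·0.9841 = 129.2200 − 137.7740 = -8.5540
C = P + (C − P) = 9.82 + (-8.5540) = 1.2660

£1.27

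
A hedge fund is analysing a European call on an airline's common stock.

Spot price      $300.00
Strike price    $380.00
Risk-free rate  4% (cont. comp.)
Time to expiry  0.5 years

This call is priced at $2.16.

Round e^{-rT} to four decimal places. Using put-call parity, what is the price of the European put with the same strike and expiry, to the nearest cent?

e^(−rT) = e^(−0.04·0.5) = 0.9802
Put-call parity: C − P = S − K·e^(−rT) = 300 − 380·0.9802 = 300 − 372.4760 = -72.4760
P = C − (C − P) = 2.16 − (-72.4760) = 74.6360

$74.64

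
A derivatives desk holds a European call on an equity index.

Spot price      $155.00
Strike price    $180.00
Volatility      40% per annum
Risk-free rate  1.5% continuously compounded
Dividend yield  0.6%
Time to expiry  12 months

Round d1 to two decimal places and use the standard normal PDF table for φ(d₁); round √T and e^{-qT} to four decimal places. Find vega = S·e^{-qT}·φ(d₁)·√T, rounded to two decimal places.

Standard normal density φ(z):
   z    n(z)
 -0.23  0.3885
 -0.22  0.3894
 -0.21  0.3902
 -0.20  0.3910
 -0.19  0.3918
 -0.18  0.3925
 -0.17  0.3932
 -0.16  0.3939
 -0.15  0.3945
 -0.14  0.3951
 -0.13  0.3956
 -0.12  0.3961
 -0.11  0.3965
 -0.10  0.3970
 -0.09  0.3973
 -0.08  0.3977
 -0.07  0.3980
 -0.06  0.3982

T = 1;  σ√T = 0.4000
d₁ = [ln(155/180) + (0.015 − 0.006 + 0.4²/2)·1] / 0.4000 = [-0.1495 + 0.0890] / 0.4000 = -0.1513 which rounds to -0.15
√T = √1 = 1.0000
φ(d₁) = φ(-0.15) = 0.3945
exp(−qT) = exp(−0.006·1) = 0.9940
vega = S·exp(−qT)·φ(d₁)·√T = 155·0.9940·0.3945·1.0000 = 60.7806

60.78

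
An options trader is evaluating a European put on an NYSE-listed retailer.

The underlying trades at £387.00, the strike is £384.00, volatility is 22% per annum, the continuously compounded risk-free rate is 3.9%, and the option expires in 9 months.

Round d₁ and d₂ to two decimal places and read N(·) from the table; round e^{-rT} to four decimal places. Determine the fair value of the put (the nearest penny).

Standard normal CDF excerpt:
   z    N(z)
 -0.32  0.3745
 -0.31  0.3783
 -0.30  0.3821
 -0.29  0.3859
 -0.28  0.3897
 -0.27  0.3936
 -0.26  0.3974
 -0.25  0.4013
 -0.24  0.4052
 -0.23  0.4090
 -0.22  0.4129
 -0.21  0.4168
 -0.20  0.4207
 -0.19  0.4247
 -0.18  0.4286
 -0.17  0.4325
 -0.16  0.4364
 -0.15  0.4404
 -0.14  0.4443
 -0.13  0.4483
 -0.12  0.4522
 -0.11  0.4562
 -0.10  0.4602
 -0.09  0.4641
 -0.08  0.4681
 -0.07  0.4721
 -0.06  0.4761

£22.28

σ√T = 0.22 × 0.8660 = 0.1905
d₁ = [ln(387/384) + (0.039 + ½·0.22²)·0.75] / (σ√T) = (0.0078 + 0.0474) / 0.1905 = 0.2896 which rounds to 0.29
d₂ = 0.2896 − 0.1905 = 0.0991 which rounds to 0.10
exp(−rT) = exp(−0.039·0.75) = 0.9712
N(−d₂) = N(-0.10) = 0.4602;  N(−d₁) = N(-0.29) = 0.3859
P = 384·0.9712·0.4602 − 387·0.3859 = 171.6274 − 149.3433 = 22.2841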